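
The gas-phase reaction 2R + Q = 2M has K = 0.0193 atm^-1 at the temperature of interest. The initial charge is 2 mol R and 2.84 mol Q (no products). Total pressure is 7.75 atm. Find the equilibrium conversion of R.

X = 0.225

Take 2 mol R as basis and let X be its fractional conversion, so ξ = X.
At extent ξ: n_R = 2 − 2X; n_Q = 2.84 − X; n_M = 2X.
n_T = Σnᵢ = 4.84 − X.
Mole fractions y_i = n_i/n_T; K = p_M^2 / (p_R^2 p_Q) with p_i = y_i·P.
Setting this equal to 0.0193 atm^-1 and taking the physical root (0 < X < 1) gives X = 0.225.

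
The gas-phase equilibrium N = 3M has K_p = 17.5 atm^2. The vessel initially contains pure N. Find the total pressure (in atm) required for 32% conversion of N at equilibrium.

P = 6.01 atm

Basis: 1 mol N initially; let X = conversion of N. Extent ξ = X.
Moles: n_N = 1 − X; n_M = 3X.
n_T = Σnᵢ = 1 + 2X.
K_p = p_M^3 / (p_N) with p_i = (n_i/n_T)·P.
At X = 0.32: the mole-fraction product g(X) = Π y_i^ν_i = 0.4837. Since K_p = g(X)·P^{2}, P = (K_p/g)^(1/2) = (17.5/0.4837)^(1/2) = 6.01 atm.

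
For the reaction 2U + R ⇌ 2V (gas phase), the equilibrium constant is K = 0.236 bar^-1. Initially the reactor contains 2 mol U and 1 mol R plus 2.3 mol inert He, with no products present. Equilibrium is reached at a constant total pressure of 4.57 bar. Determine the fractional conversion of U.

X = 0.282

Take 2 mol U as basis and let X be its fractional conversion, so ξ = X.
Moles: n_U = 2 − 2X; n_R = 1 − X; n_V = 2X; n_I = 2.3 (inert).
n_T = Σnᵢ = 5.3 − X.
Mole fractions y_i = n_i/n_T; K = p_V^2 / (p_U^2 p_R) with p_i = y_i·P.
Substituting and setting equal to 0.236 bar^-1 gives a polynomial in X; the root in (0,1) is X = 0.282.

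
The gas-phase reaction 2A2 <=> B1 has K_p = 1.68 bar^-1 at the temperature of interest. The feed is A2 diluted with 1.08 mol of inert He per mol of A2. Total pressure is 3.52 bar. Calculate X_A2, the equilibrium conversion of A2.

Let X = conversion of A2 (basis 1 mol A2); extent of reaction ξ = 0.5X.
Mole table: n_A2 = 1 − X; n_B1 = 0.5X; n_I = 1.08 (inert).
Summing: n_T = 2.08 − 0.5X.
With p_i = (n_i/n_T)P, K_p = p_B1 / (p_A2^2).
Equating to 1.68 bar^-1 and solving on 0 < X < 1: X = 0.683.

X = 0.683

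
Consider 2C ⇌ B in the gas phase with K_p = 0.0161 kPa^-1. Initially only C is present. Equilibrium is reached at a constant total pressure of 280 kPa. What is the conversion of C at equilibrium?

Take 1 mol C as basis and let X be its fractional conversion, so ξ = 0.5X.
Species balance: n_C = 1 − X; n_B = 0.5X.
Summing: n_T = 1 − 0.5X.
Mole fractions y_i = n_i/n_T; K_p = p_B / (p_C^2) with p_i = y_i·P.
Equating to 0.0161 kPa^-1 and solving on 0 < X < 1: X = 0.771.

X = 0.771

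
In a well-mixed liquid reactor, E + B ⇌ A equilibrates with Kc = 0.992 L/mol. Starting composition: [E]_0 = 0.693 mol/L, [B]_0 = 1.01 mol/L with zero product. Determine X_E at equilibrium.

Let X = conversion of E; extent ξ = 0.693·X mol/L.
Concentrations: [E] = 0.693 − 0.693X; [B] = 1.01 − 0.693X; [A] = 0.693X.
Kc = [A] / ([E] [B]).
This equals 0.992 at X = 0.417 (the root in 0 < X < 1).

X = 0.417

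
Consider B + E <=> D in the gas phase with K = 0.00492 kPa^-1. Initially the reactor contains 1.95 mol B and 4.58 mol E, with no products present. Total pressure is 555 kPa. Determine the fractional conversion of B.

X = 0.633

Basis: 1.95 mol B initially; let X = conversion of B. Extent ξ = 1.95X.
At extent ξ: n_B = 1.95 − 1.95X; n_E = 4.58 − 1.95X; n_D = 1.95X.
n_T = Σnᵢ = 6.53 − 1.95X.
y_i = n_i/n_T, p_i = y_i·P. K = p_D / (p_B p_E).
Setting this equal to 0.00492 kPa^-1 and taking the physical root (0 < X < 1) gives X = 0.633.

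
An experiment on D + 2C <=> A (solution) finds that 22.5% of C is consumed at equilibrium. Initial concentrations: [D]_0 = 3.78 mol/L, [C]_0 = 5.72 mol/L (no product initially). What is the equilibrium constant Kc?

Let X = conversion of C.
Concentrations: [D] = 3.78 − 2.86X; [C] = 5.72 − 5.72X; [A] = 2.86X.
At X = 0.225: [D] = 3.14, [C] = 4.43, [A] = 0.643.
Kc = [A] / ([D] [C]^2) = 0.0104 (mol/L)^-2.

Kc = 0.0104 (mol/L)^-2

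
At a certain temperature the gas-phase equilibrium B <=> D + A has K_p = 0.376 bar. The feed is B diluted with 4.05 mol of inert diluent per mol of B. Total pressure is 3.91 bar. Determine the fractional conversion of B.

Let X = conversion of B (basis 1 mol B); extent of reaction ξ = X.
At extent ξ: n_B = 1 − X; n_D = X; n_A = X; n_I = 4.05 (inert).
n_T = Σnᵢ = 5.05 + X.
Mole fractions y_i = n_i/n_T; K_p = p_D p_A / (p_B) with p_i = y_i·P.
This yields a degree-2 equation in X; solving on (0,1), X = 0.511.

X = 0.511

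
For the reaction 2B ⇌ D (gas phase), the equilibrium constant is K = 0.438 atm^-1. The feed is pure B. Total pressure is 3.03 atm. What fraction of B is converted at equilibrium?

X = 0.602

Take 1 mol B as basis and let X be its fractional conversion, so ξ = 0.5X.
Moles: n_B = 1 − X; n_D = 0.5X.
n_T = Σnᵢ = 1 − 0.5X.
With p_i = (n_i/n_T)P, K = p_D / (p_B^2).
Equating to 0.438 atm^-1 and solving on 0 < X < 1: X = 0.602.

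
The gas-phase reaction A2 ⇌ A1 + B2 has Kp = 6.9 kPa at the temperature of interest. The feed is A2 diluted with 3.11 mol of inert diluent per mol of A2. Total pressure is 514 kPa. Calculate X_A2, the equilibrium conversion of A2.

X = 0.214

Let X = conversion of A2 (basis 1 mol A2); extent of reaction ξ = X.
At extent ξ: n_A2 = 1 − X; n_A1 = X; n_B2 = X; n_I = 3.11 (inert).
Total moles n_T = 4.11 + X.
With p_i = (n_i/n_T)P, Kp = p_A1 p_B2 / (p_A2).
This yields a degree-2 equation in X; solving on (0,1), X = 0.214.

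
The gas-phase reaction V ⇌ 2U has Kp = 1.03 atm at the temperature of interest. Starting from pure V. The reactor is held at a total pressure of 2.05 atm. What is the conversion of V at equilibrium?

Take 1 mol V as basis and let X be its fractional conversion, so ξ = X.
Species balance: n_V = 1 − X; n_U = 2X.
Summing: n_T = 1 + X.
With p_i = (n_i/n_T)P, Kp = p_U^2 / (p_V).
Equating to 1.03 atm and solving on 0 < X < 1: X = 0.334.

X = 0.334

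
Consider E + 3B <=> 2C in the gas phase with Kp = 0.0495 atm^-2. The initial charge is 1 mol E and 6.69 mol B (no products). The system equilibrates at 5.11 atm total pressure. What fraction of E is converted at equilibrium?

X = 0.600

Take 1 mol E as basis and let X be its fractional conversion, so ξ = X.
Species balance: n_E = 1 − X; n_B = 6.69 − 3X; n_C = 2X.
n_T = Σnᵢ = 7.69 − 2X.
Mole fractions y_i = n_i/n_T; Kp = p_C^2 / (p_E p_B^3) with p_i = y_i·P.
Equating to 0.0495 atm^-2 and solving on 0 < X < 1: X = 0.600.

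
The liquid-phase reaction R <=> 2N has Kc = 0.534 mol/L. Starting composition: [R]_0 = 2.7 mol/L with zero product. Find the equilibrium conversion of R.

X = 0.199

Let X = conversion of R; extent ξ = 2.7·X mol/L.
Concentrations: [R] = 2.7 − 2.7X; [N] = 5.4X.
Kc = [N]^2 / ([R]).
Solving Kc = 0.534 for X ∈ (0,1): X = 0.199.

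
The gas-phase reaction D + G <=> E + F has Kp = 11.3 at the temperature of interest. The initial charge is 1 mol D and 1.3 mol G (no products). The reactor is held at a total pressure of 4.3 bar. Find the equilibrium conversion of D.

Let X = conversion of D (basis 1 mol D); extent of reaction ξ = X.
Species balance: n_D = 1 − X; n_G = 1.3 − X; n_E = X; n_F = X.
n_T stays at 2.3 (no change in mole number).
Mole fractions y_i = n_i/n_T; Kp = p_E p_F / (p_D p_G) with p_i = y_i·P.
This yields a degree-2 equation in X; solving on (0,1), X = 0.855.

X = 0.855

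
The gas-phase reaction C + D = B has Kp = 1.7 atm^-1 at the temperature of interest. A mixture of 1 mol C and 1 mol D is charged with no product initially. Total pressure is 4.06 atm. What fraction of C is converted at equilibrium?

Basis: 1 mol C initially; let X = conversion of C. Extent ξ = X.
Species balance: n_C = 1 − X; n_D = 1 − X; n_B = X.
Total moles n_T = 2 − X.
Mole fractions y_i = n_i/n_T; Kp = p_B / (p_C p_D) with p_i = y_i·P.
Equating to 1.7 atm^-1 and solving on 0 < X < 1: X = 0.644.

X = 0.644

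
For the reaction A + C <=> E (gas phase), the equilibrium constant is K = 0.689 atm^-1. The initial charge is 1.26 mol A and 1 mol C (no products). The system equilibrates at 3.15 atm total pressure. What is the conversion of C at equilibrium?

Let X = conversion of C (basis 1 mol C); extent of reaction ξ = X.
Species balance: n_A = 1.26 − X; n_C = 1 − X; n_E = X.
n_T = Σnᵢ = 2.26 − X.
Mole fractions y_i = n_i/n_T; K = p_E / (p_A p_C) with p_i = y_i·P.
Equating to 0.689 atm^-1 and solving on 0 < X < 1: X = 0.486.

X = 0.486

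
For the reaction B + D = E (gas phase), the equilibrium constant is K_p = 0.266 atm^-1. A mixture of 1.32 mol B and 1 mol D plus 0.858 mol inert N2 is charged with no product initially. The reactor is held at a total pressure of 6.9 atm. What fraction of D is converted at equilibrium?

X = 0.381

Take 1 mol D as basis and let X be its fractional conversion, so ξ = X.
Mole table: n_B = 1.32 − X; n_D = 1 − X; n_E = X; n_I = 0.858 (inert).
n_T = Σnᵢ = 3.18 − X.
With p_i = (n_i/n_T)P, K_p = p_E / (p_B p_D).
Setting this equal to 0.266 atm^-1 and taking the physical root (0 < X < 1) gives X = 0.381.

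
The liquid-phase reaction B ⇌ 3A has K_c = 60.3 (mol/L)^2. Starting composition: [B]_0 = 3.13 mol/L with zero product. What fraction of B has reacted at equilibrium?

Let X = conversion of B; extent ξ = 3.13·X mol/L.
Concentrations: [B] = 3.13 − 3.13X; [A] = 9.39X.
K_c = [A]^3 / ([B]).
This equals 60.3 at X = 0.489 (the root in 0 < X < 1).

X = 0.489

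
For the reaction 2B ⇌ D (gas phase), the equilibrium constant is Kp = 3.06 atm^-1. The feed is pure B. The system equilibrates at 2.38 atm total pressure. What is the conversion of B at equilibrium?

Let X = conversion of B (basis 1 mol B); extent of reaction ξ = 0.5X.
At extent ξ: n_B = 1 − X; n_D = 0.5X.
n_T = Σnᵢ = 1 − 0.5X.
y_i = n_i/n_T, p_i = y_i·P. Kp = p_D / (p_B^2).
This yields a degree-2 equation in X; solving on (0,1), X = 0.818.

X = 0.818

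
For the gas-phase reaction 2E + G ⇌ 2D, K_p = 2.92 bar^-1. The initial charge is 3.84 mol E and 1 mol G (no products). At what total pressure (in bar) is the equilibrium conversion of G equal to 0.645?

Take 1 mol G as basis and let X be its fractional conversion, so ξ = X.
Mole table: n_E = 3.84 − 2X; n_G = 1 − X; n_D = 2X.
n_T = Σnᵢ = 4.84 − X.
K_p = p_D^2 / (p_E^2 p_G) with p_i = (n_i/n_T)·P.
At X = 0.645: the mole-fraction product g(X) = Π y_i^ν_i = 3.024. Since K_p = g(X)·P^{-1}, P = (g/K_p)^(1/1) = (3.024/2.92)^(1/1) = 1.04 bar.

P = 1.04 bar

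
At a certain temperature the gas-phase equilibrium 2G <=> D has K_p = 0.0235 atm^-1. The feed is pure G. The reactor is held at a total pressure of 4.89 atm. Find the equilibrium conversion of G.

Let X = conversion of G (basis 1 mol G); extent of reaction ξ = 0.5X.
At extent ξ: n_G = 1 − X; n_D = 0.5X.
Summing: n_T = 1 − 0.5X.
y_i = n_i/n_T, p_i = y_i·P. K_p = p_D / (p_G^2).
This yields a degree-2 equation in X; solving on (0,1), X = 0.172.

X = 0.172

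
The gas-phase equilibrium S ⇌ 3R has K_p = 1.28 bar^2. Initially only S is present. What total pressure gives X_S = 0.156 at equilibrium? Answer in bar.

Let X = conversion of S (basis 1 mol S); extent of reaction ξ = X.
Moles: n_S = 1 − X; n_R = 3X.
Total moles n_T = 1 + 2X.
K_p = p_R^3 / (p_S) with p_i = (n_i/n_T)·P.
At X = 0.156: the mole-fraction product g(X) = Π y_i^ν_i = 0.07055. Since K_p = g(X)·P^{2}, P = (K_p/g)^(1/2) = (1.28/0.07055)^(1/2) = 4.26 bar.

P = 4.26 bar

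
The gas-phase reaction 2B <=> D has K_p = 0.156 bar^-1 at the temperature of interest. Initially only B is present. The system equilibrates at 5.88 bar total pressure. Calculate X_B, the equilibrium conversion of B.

Basis: 1 mol B initially; let X = conversion of B. Extent ξ = 0.5X.
Mole table: n_B = 1 − X; n_D = 0.5X.
Summing: n_T = 1 − 0.5X.
y_i = n_i/n_T, p_i = y_i·P. K_p = p_D / (p_B^2).
Substituting and setting equal to 0.156 bar^-1 gives a polynomial in X; the root in (0,1) is X = 0.537.

X = 0.537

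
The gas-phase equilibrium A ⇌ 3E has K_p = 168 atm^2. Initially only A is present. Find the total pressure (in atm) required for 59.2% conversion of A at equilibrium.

Take 1 mol A as basis and let X be its fractional conversion, so ξ = X.
Species balance: n_A = 1 − X; n_E = 3X.
Total moles n_T = 1 + 2X.
K_p = p_E^3 / (p_A) with p_i = (n_i/n_T)·P.
At X = 0.592: the mole-fraction product g(X) = Π y_i^ν_i = 2.878. Since K_p = g(X)·P^{2}, P = (K_p/g)^(1/2) = (168/2.878)^(1/2) = 7.64 atm.

P = 7.64 atm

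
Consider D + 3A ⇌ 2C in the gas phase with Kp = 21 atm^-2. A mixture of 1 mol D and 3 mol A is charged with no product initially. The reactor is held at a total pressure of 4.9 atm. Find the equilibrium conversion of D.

Basis: 1 mol D initially; let X = conversion of D. Extent ξ = X.
At extent ξ: n_D = 1 − X; n_A = 3 − 3X; n_C = 2X.
n_T = Σnᵢ = 4 − 2X.
With p_i = (n_i/n_T)P, Kp = p_C^2 / (p_D p_A^3).
Substituting and setting equal to 21 atm^-2 gives a polynomial in X; the root in (0,1) is X = 0.818.

X = 0.818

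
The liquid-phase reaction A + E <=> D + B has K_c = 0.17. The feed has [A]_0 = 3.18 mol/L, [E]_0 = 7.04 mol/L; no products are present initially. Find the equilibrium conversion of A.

Let X = conversion of A; extent ξ = 3.18·X mol/L.
Concentrations: [A] = 3.18 − 3.18X; [E] = 7.04 − 3.18X; [D] = 3.18X; [B] = 3.18X.
K_c = [D] [B] / ([A] [E]).
This equals 0.17 at X = 0.420 (the root in 0 < X < 1).

X = 0.420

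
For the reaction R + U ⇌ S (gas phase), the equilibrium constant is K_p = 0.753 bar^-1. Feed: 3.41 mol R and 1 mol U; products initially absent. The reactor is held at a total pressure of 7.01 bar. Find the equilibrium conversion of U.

X = 0.793

Take 1 mol U as basis and let X be its fractional conversion, so ξ = X.
Moles: n_R = 3.41 − X; n_U = 1 − X; n_S = X.
Total moles n_T = 4.41 − X.
Mole fractions y_i = n_i/n_T; K_p = p_S / (p_R p_U) with p_i = y_i·P.
Equating to 0.753 bar^-1 and solving on 0 < X < 1: X = 0.793.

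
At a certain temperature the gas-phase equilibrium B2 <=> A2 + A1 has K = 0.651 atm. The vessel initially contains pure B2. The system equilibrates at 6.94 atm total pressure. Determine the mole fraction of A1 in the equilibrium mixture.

y_A1 = 0.227

Take 1 mol B2 as basis and let X be its fractional conversion, so ξ = X.
Moles: n_B2 = 1 − X; n_A2 = X; n_A1 = X.
Total moles n_T = 1 + X.
With p_i = (n_i/n_T)P, K = p_A2 p_A1 / (p_B2).
Setting this equal to 0.651 atm and taking the physical root (0 < X < 1) gives X = 0.293.
Then n_A1 = 0.293, n_T = 1.29, so y_A1 = 0.227.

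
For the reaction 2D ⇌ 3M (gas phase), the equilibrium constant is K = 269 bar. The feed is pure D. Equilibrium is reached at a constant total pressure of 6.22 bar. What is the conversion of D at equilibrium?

Basis: 1 mol D initially; let X = conversion of D. Extent ξ = 0.5X.
Moles: n_D = 1 − X; n_M = 1.5X.
Total moles n_T = 1 + 0.5X.
y_i = n_i/n_T, p_i = y_i·P. K = p_M^3 / (p_D^2).
Equating to 269 bar and solving on 0 < X < 1: X = 0.824.

X = 0.824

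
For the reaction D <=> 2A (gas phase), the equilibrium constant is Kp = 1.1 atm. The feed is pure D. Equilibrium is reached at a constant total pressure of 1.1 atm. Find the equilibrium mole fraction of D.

Basis: 1 mol D initially; let X = conversion of D. Extent ξ = X.
At extent ξ: n_D = 1 − X; n_A = 2X.
Summing: n_T = 1 + X.
Mole fractions y_i = n_i/n_T; Kp = p_A^2 / (p_D) with p_i = y_i·P.
Equating to 1.1 atm and solving on 0 < X < 1: X = 0.447.
Then n_D = 0.553, n_T = 1.45, so y_D = 0.382.

y_D = 0.382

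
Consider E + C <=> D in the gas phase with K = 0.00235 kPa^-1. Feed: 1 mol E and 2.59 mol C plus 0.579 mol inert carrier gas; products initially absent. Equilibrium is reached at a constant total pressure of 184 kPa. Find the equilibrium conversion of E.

X = 0.206

Let X = conversion of E (basis 1 mol E); extent of reaction ξ = X.
At extent ξ: n_E = 1 − X; n_C = 2.59 − X; n_D = X; n_I = 0.579 (inert).
Total moles n_T = 4.17 − X.
y_i = n_i/n_T, p_i = y_i·P. K = p_D / (p_E p_C).
Setting this equal to 0.00235 kPa^-1 and taking the physical root (0 < X < 1) gives X = 0.206.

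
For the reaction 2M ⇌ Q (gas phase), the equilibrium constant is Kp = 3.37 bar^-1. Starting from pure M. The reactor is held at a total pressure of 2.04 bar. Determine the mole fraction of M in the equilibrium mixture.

y_M = 0.316

Let X = conversion of M (basis 1 mol M); extent of reaction ξ = 0.5X.
Moles: n_M = 1 − X; n_Q = 0.5X.
n_T = Σnᵢ = 1 − 0.5X.
y_i = n_i/n_T, p_i = y_i·P. Kp = p_Q / (p_M^2).
This yields a degree-2 equation in X; solving on (0,1), X = 0.813.
Then n_M = 0.187, n_T = 0.594, so y_M = 0.316.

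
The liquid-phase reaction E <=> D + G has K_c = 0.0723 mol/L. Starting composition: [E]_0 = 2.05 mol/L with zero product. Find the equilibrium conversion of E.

X = 0.171

Let X = conversion of E; extent ξ = 2.05·X mol/L.
Concentrations: [E] = 2.05 − 2.05X; [D] = 2.05X; [G] = 2.05X.
K_c = [D] [G] / ([E]).
Equating to 0.0723 mol/L: the physical root is X = 0.171.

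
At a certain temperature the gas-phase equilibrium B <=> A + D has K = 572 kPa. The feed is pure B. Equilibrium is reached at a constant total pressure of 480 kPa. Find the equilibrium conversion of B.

X = 0.737

Take 1 mol B as basis and let X be its fractional conversion, so ξ = X.
Mole table: n_B = 1 − X; n_A = X; n_D = X.
Summing: n_T = 1 + X.
y_i = n_i/n_T, p_i = y_i·P. K = p_A p_D / (p_B).
Substituting and setting equal to 572 kPa gives a polynomial in X; the root in (0,1) is X = 0.737.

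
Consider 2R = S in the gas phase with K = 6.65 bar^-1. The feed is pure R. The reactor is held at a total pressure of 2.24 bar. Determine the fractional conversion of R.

Basis: 1 mol R initially; let X = conversion of R. Extent ξ = 0.5X.
Species balance: n_R = 1 − X; n_S = 0.5X.
n_T = Σnᵢ = 1 − 0.5X.
With p_i = (n_i/n_T)P, K = p_S / (p_R^2).
This yields a degree-2 equation in X; solving on (0,1), X = 0.872.

X = 0.872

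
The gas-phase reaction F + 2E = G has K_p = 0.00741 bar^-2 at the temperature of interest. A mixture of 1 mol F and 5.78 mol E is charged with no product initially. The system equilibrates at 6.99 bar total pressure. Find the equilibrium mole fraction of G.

y_G = 0.032

Let X = conversion of F (basis 1 mol F); extent of reaction ξ = X.
Species balance: n_F = 1 − X; n_E = 5.78 − 2X; n_G = X.
Total moles n_T = 6.78 − 2X.
With p_i = (n_i/n_T)P, K_p = p_G / (p_F p_E^2).
Substituting and setting equal to 0.00741 bar^-2 gives a polynomial in X; the root in (0,1) is X = 0.205.
Then n_G = 0.205, n_T = 6.37, so y_G = 0.032.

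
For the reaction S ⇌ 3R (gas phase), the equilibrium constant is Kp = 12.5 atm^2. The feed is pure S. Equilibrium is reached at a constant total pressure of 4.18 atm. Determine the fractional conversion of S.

Take 1 mol S as basis and let X be its fractional conversion, so ξ = X.
Moles: n_S = 1 − X; n_R = 3X.
Summing: n_T = 1 + 2X.
Mole fractions y_i = n_i/n_T; Kp = p_R^3 / (p_S) with p_i = y_i·P.
Substituting and setting equal to 12.5 atm^2 gives a polynomial in X; the root in (0,1) is X = 0.370.

X = 0.370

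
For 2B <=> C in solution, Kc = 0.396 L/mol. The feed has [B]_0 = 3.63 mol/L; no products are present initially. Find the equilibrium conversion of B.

Let X = conversion of B; extent ξ = 3.63X/2 mol/L.
Concentrations: [B] = 3.63 − 3.63X; [C] = 1.81X.
Kc = [C] / ([B]^2).
Equating to 0.396 L/mol: the physical root is X = 0.559.

X = 0.559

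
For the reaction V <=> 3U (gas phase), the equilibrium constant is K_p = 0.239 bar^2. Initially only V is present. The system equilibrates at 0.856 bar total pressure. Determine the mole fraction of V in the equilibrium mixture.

Let X = conversion of V (basis 1 mol V); extent of reaction ξ = X.
Moles: n_V = 1 − X; n_U = 3X.
Total moles n_T = 1 + 2X.
With p_i = (n_i/n_T)P, K_p = p_U^3 / (p_V).
Equating to 0.239 bar^2 and solving on 0 < X < 1: X = 0.276.
Then n_V = 0.724, n_T = 1.55, so y_V = 0.466.

y_V = 0.466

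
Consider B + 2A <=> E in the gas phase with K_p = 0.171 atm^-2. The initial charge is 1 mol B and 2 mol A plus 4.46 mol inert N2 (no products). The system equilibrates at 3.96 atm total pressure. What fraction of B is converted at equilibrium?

Basis: 1 mol B initially; let X = conversion of B. Extent ξ = X.
At extent ξ: n_B = 1 − X; n_A = 2 − 2X; n_E = X; n_I = 4.46 (inert).
n_T = Σnᵢ = 7.46 − 2X.
y_i = n_i/n_T, p_i = y_i·P. K_p = p_E / (p_B p_A^2).
Setting this equal to 0.171 atm^-2 and taking the physical root (0 < X < 1) gives X = 0.134.

X = 0.134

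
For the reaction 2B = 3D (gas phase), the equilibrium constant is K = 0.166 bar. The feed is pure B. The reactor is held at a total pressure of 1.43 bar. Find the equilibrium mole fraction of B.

y_B = 0.638

Basis: 1 mol B initially; let X = conversion of B. Extent ξ = 0.5X.
Species balance: n_B = 1 − X; n_D = 1.5X.
n_T = Σnᵢ = 1 + 0.5X.
y_i = n_i/n_T, p_i = y_i·P. K = p_D^3 / (p_B^2).
Setting this equal to 0.166 bar and taking the physical root (0 < X < 1) gives X = 0.274.
Then n_B = 0.726, n_T = 1.14, so y_B = 0.638.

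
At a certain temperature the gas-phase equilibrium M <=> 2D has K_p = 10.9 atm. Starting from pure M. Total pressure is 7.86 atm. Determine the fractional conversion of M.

X = 0.507

Take 1 mol M as basis and let X be its fractional conversion, so ξ = X.
Mole table: n_M = 1 − X; n_D = 2X.
Summing: n_T = 1 + X.
Mole fractions y_i = n_i/n_T; K_p = p_D^2 / (p_M) with p_i = y_i·P.
Equating to 10.9 atm and solving on 0 < X < 1: X = 0.507.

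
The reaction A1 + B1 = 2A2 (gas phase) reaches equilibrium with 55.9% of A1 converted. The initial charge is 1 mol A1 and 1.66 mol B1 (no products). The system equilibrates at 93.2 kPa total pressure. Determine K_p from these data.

Basis: 1 mol A1 initially; let X = conversion of A1. Extent ξ = X.
At extent ξ: n_A1 = 1 − X; n_B1 = 1.66 − X; n_A2 = 2X.
Since Δν = 0, n_T = 2.66 throughout.
At X = 0.559: n_A1 = 0.441, n_B1 = 1.1, n_A2 = 1.12, n_T = 2.66.
p_i = (n_i/n_T)·P. K_p = p_A2^2 / (p_A1 p_B1) = 2.57.

K_p = 2.57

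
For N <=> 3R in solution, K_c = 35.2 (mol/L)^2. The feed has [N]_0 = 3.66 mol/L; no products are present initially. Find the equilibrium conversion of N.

X = 0.390

Let X = conversion of N; extent ξ = 3.66·X mol/L.
Concentrations: [N] = 3.66 − 3.66X; [R] = 11X.
K_c = [R]^3 / ([N]).
This equals 35.2 at X = 0.390 (the root in 0 < X < 1).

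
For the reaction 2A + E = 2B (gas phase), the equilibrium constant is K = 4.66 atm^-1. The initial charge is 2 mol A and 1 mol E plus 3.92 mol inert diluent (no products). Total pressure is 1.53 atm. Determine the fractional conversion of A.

X = 0.440

Let X = conversion of A (basis 2 mol A); extent of reaction ξ = X.
At extent ξ: n_A = 2 − 2X; n_E = 1 − X; n_B = 2X; n_I = 3.92 (inert).
n_T = Σnᵢ = 6.92 − X.
With p_i = (n_i/n_T)P, K = p_B^2 / (p_A^2 p_E).
This yields a degree-3 equation in X; solving on (0,1), X = 0.440.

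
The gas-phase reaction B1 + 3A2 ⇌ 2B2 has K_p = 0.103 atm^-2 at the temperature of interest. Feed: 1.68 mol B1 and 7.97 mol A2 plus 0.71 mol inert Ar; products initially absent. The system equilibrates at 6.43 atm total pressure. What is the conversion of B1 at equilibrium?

Take 1.68 mol B1 as basis and let X be its fractional conversion, so ξ = 1.68X.
Mole table: n_B1 = 1.68 − 1.68X; n_A2 = 7.97 − 5.04X; n_B2 = 3.36X; n_I = 0.71 (inert).
Summing: n_T = 10.4 − 3.36X.
Mole fractions y_i = n_i/n_T; K_p = p_B2^2 / (p_B1 p_A2^3) with p_i = y_i·P.
Setting this equal to 0.103 atm^-2 and taking the physical root (0 < X < 1) gives X = 0.625.

X = 0.625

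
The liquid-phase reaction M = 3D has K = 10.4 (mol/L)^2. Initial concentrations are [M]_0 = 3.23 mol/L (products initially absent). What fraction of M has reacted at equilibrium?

Let X = conversion of M; extent ξ = 3.23·X mol/L.
Concentrations: [M] = 3.23 − 3.23X; [D] = 9.69X.
K = [D]^3 / ([M]).
This equals 10.4 at X = 0.296 (the root in 0 < X < 1).

X = 0.296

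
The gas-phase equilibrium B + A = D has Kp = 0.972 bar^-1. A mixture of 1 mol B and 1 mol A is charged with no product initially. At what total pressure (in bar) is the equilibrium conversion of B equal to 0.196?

P = 0.563 bar

Let X = conversion of B (basis 1 mol B); extent of reaction ξ = X.
Species balance: n_B = 1 − X; n_A = 1 − X; n_D = X.
n_T = Σnᵢ = 2 − X.
Kp = p_D / (p_B p_A) with p_i = (n_i/n_T)·P.
At X = 0.196: the mole-fraction product g(X) = Π y_i^ν_i = 0.547. Since Kp = g(X)·P^{-1}, P = (g/Kp)^(1/1) = (0.547/0.972)^(1/1) = 0.563 bar.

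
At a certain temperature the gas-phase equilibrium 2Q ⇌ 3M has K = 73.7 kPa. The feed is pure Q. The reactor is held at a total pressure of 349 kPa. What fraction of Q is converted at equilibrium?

X = 0.322

Take 1 mol Q as basis and let X be its fractional conversion, so ξ = 0.5X.
At extent ξ: n_Q = 1 − X; n_M = 1.5X.
n_T = Σnᵢ = 1 + 0.5X.
Mole fractions y_i = n_i/n_T; K = p_M^3 / (p_Q^2) with p_i = y_i·P.
Substituting and setting equal to 73.7 kPa gives a polynomial in X; the root in (0,1) is X = 0.322.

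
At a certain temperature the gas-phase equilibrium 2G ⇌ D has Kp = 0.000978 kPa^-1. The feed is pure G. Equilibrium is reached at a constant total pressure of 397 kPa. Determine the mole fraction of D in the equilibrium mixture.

y_D = 0.230

Take 1 mol G as basis and let X be its fractional conversion, so ξ = 0.5X.
At extent ξ: n_G = 1 − X; n_D = 0.5X.
n_T = Σnᵢ = 1 − 0.5X.
With p_i = (n_i/n_T)P, Kp = p_D / (p_G^2).
Substituting and setting equal to 0.000978 kPa^-1 gives a polynomial in X; the root in (0,1) is X = 0.374.
Then n_D = 0.187, n_T = 0.813, so y_D = 0.230.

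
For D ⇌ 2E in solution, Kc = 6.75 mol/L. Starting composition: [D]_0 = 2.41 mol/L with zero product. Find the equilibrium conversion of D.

X = 0.557

Let X = conversion of D; extent ξ = 2.41·X mol/L.
Concentrations: [D] = 2.41 − 2.41X; [E] = 4.82X.
Kc = [E]^2 / ([D]).
This equals 6.75 at X = 0.557 (the root in 0 < X < 1).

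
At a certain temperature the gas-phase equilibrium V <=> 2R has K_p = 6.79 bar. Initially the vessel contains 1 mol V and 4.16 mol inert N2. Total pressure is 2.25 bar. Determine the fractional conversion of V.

X = 0.843

Take 1 mol V as basis and let X be its fractional conversion, so ξ = X.
Mole table: n_V = 1 − X; n_R = 2X; n_I = 4.16 (inert).
Total moles n_T = 5.16 + X.
y_i = n_i/n_T, p_i = y_i·P. K_p = p_R^2 / (p_V).
Equating to 6.79 bar and solving on 0 < X < 1: X = 0.843.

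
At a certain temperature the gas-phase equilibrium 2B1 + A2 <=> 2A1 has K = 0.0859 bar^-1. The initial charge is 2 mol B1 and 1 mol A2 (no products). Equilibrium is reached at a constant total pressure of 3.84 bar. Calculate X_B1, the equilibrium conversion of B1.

X = 0.232

Take 2 mol B1 as basis and let X be its fractional conversion, so ξ = X.
Moles: n_B1 = 2 − 2X; n_A2 = 1 − X; n_A1 = 2X.
Total moles n_T = 3 − X.
With p_i = (n_i/n_T)P, K = p_A1^2 / (p_B1^2 p_A2).
Setting this equal to 0.0859 bar^-1 and taking the physical root (0 < X < 1) gives X = 0.232.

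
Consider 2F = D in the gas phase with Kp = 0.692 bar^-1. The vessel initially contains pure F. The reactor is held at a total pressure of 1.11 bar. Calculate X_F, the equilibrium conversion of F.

X = 0.504

Basis: 1 mol F initially; let X = conversion of F. Extent ξ = 0.5X.
Species balance: n_F = 1 − X; n_D = 0.5X.
Summing: n_T = 1 − 0.5X.
Mole fractions y_i = n_i/n_T; Kp = p_D / (p_F^2) with p_i = y_i·P.
Substituting and setting equal to 0.692 bar^-1 gives a polynomial in X; the root in (0,1) is X = 0.504.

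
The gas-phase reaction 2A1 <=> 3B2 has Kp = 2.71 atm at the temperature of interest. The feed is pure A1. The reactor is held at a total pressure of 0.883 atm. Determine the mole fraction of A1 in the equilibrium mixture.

Basis: 1 mol A1 initially; let X = conversion of A1. Extent ξ = 0.5X.
Mole table: n_A1 = 1 − X; n_B2 = 1.5X.
Total moles n_T = 1 + 0.5X.
With p_i = (n_i/n_T)P, Kp = p_B2^3 / (p_A1^2).
Setting this equal to 2.71 atm and taking the physical root (0 < X < 1) gives X = 0.586.
Then n_A1 = 0.414, n_T = 1.29, so y_A1 = 0.320.

y_A1 = 0.320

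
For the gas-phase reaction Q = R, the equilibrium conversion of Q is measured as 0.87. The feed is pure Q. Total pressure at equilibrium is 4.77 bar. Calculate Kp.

Kp = 6.69

Basis: 1 mol Q initially; let X = conversion of Q. Extent ξ = X.
At extent ξ: n_Q = 1 − X; n_R = X.
Since Δν = 0, n_T = 1 throughout.
At X = 0.87: n_Q = 0.13, n_R = 0.87, n_T = 1.
p_i = (n_i/n_T)·P. Kp = p_R / (p_Q) = 6.69.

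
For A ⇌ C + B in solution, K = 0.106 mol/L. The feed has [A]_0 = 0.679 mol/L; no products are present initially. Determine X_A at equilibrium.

X = 0.325

Let X = conversion of A; extent ξ = 0.679·X mol/L.
Concentrations: [A] = 0.679 − 0.679X; [C] = 0.679X; [B] = 0.679X.
K = [C] [B] / ([A]).
Setting equal to 0.106 and solving for X on (0,1) gives X = 0.325.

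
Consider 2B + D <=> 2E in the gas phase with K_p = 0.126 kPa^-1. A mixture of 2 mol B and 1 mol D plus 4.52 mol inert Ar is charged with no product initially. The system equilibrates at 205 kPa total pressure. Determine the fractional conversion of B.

X = 0.561

Take 2 mol B as basis and let X be its fractional conversion, so ξ = X.
Species balance: n_B = 2 − 2X; n_D = 1 − X; n_E = 2X; n_I = 4.52 (inert).
n_T = Σnᵢ = 7.52 − X.
With p_i = (n_i/n_T)P, K_p = p_E^2 / (p_B^2 p_D).
Setting this equal to 0.126 kPa^-1 and taking the physical root (0 < X < 1) gives X = 0.561.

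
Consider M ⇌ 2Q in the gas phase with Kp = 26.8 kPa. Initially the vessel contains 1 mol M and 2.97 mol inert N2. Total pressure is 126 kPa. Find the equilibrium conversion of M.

Basis: 1 mol M initially; let X = conversion of M. Extent ξ = X.
Moles: n_M = 1 − X; n_Q = 2X; n_I = 2.97 (inert).
n_T = Σnᵢ = 3.97 + X.
Mole fractions y_i = n_i/n_T; Kp = p_Q^2 / (p_M) with p_i = y_i·P.
Setting this equal to 26.8 kPa and taking the physical root (0 < X < 1) gives X = 0.379.

X = 0.379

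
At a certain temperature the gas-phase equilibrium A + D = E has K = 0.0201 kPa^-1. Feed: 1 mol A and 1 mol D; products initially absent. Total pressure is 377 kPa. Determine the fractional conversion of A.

X = 0.659

Basis: 1 mol A initially; let X = conversion of A. Extent ξ = X.
Mole table: n_A = 1 − X; n_D = 1 − X; n_E = X.
n_T = Σnᵢ = 2 − X.
With p_i = (n_i/n_T)P, K = p_E / (p_A p_D).
Setting this equal to 0.0201 kPa^-1 and taking the physical root (0 < X < 1) gives X = 0.659.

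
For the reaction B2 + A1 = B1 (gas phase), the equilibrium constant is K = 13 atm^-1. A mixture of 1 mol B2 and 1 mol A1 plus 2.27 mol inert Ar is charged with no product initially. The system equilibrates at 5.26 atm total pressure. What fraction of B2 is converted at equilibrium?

X = 0.799

Take 1 mol B2 as basis and let X be its fractional conversion, so ξ = X.
Species balance: n_B2 = 1 − X; n_A1 = 1 − X; n_B1 = X; n_I = 2.27 (inert).
n_T = Σnᵢ = 4.27 − X.
y_i = n_i/n_T, p_i = y_i·P. K = p_B1 / (p_B2 p_A1).
Substituting and setting equal to 13 atm^-1 gives a polynomial in X; the root in (0,1) is X = 0.799.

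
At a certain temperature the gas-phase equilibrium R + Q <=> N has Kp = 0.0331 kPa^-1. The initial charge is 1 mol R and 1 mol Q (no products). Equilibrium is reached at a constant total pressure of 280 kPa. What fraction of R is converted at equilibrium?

X = 0.688

Basis: 1 mol R initially; let X = conversion of R. Extent ξ = X.
At extent ξ: n_R = 1 − X; n_Q = 1 − X; n_N = X.
Summing: n_T = 2 − X.
y_i = n_i/n_T, p_i = y_i·P. Kp = p_N / (p_R p_Q).
Setting this equal to 0.0331 kPa^-1 and taking the physical root (0 < X < 1) gives X = 0.688.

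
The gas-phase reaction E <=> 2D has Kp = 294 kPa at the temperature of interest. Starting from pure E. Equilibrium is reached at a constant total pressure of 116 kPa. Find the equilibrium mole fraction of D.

Basis: 1 mol E initially; let X = conversion of E. Extent ξ = X.
Mole table: n_E = 1 − X; n_D = 2X.
Total moles n_T = 1 + X.
y_i = n_i/n_T, p_i = y_i·P. Kp = p_D^2 / (p_E).
Setting this equal to 294 kPa and taking the physical root (0 < X < 1) gives X = 0.623.
Then n_D = 1.25, n_T = 1.62, so y_D = 0.768.

y_D = 0.768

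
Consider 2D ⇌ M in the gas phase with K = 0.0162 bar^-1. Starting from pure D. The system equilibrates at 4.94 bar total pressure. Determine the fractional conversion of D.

X = 0.130

Basis: 1 mol D initially; let X = conversion of D. Extent ξ = 0.5X.
At extent ξ: n_D = 1 − X; n_M = 0.5X.
Summing: n_T = 1 − 0.5X.
Mole fractions y_i = n_i/n_T; K = p_M / (p_D^2) with p_i = y_i·P.
This yields a degree-2 equation in X; solving on (0,1), X = 0.130.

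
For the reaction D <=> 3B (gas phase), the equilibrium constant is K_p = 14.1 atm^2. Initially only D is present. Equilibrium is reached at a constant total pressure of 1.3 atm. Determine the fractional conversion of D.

Basis: 1 mol D initially; let X = conversion of D. Extent ξ = X.
Species balance: n_D = 1 − X; n_B = 3X.
n_T = Σnᵢ = 1 + 2X.
Mole fractions y_i = n_i/n_T; K_p = p_B^3 / (p_D) with p_i = y_i·P.
Setting this equal to 14.1 atm^2 and taking the physical root (0 < X < 1) gives X = 0.771.

X = 0.771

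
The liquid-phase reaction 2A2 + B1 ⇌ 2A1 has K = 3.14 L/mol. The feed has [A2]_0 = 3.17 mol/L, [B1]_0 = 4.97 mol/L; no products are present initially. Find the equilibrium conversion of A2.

Let X = conversion of A2; extent ξ = 3.17X/2 mol/L.
Concentrations: [A2] = 3.17 − 3.17X; [B1] = 4.97 − 1.58X; [A1] = 3.17X.
K = [A1]^2 / ([A2]^2 [B1]).
This equals 3.14 at X = 0.774 (the root in 0 < X < 1).

X = 0.774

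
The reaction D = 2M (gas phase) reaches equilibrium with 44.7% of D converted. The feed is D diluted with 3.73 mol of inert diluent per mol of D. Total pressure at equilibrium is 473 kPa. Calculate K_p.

K_p = 132 kPa

Let X = conversion of D (basis 1 mol D); extent of reaction ξ = X.
At extent ξ: n_D = 1 − X; n_M = 2X; n_I = 3.73 (inert).
Total moles n_T = 4.73 + X.
At X = 0.447: n_D = 0.553, n_M = 0.894, n_T = 5.18.
p_i = (n_i/n_T)·P. K_p = p_M^2 / (p_D) = 132 kPa.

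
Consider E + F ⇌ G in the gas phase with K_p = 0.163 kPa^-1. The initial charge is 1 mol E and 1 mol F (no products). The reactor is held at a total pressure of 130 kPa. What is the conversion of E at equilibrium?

Basis: 1 mol E initially; let X = conversion of E. Extent ξ = X.
At extent ξ: n_E = 1 − X; n_F = 1 − X; n_G = X.
Total moles n_T = 2 − X.
Mole fractions y_i = n_i/n_T; K_p = p_G / (p_E p_F) with p_i = y_i·P.
Setting this equal to 0.163 kPa^-1 and taking the physical root (0 < X < 1) gives X = 0.788.

X = 0.788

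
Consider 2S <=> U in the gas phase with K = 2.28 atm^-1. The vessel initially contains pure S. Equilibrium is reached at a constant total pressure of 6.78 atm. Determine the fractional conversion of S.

Let X = conversion of S (basis 1 mol S); extent of reaction ξ = 0.5X.
Mole table: n_S = 1 − X; n_U = 0.5X.
Total moles n_T = 1 − 0.5X.
Mole fractions y_i = n_i/n_T; K = p_U / (p_S^2) with p_i = y_i·P.
Equating to 2.28 atm^-1 and solving on 0 < X < 1: X = 0.874.

X = 0.874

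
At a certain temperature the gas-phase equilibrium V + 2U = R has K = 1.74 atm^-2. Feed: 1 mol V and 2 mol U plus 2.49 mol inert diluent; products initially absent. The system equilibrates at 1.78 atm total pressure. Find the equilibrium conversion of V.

X = 0.308

Take 1 mol V as basis and let X be its fractional conversion, so ξ = X.
Moles: n_V = 1 − X; n_U = 2 − 2X; n_R = X; n_I = 2.49 (inert).
n_T = Σnᵢ = 5.49 − 2X.
Mole fractions y_i = n_i/n_T; K = p_R / (p_V p_U^2) with p_i = y_i·P.
Substituting and setting equal to 1.74 atm^-2 gives a polynomial in X; the root in (0,1) is X = 0.308.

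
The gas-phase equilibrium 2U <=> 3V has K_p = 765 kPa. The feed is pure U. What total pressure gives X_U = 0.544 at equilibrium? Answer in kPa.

Take 1 mol U as basis and let X be its fractional conversion, so ξ = 0.5X.
Moles: n_U = 1 − X; n_V = 1.5X.
Total moles n_T = 1 + 0.5X.
K_p = p_V^3 / (p_U^2) with p_i = (n_i/n_T)·P.
At X = 0.544: the mole-fraction product g(X) = Π y_i^ν_i = 2.054. Since K_p = g(X)·P^{1}, P = (K_p/g)^(1/1) = (765/2.054)^(1/1) = 372 kPa.

P = 372 kPa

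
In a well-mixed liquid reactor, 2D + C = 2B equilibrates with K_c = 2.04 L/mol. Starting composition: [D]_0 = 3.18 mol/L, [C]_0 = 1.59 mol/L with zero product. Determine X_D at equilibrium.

X = 0.548

Let X = conversion of D; extent ξ = 3.18X/2 mol/L.
Concentrations: [D] = 3.18 − 3.18X; [C] = 1.59 − 1.59X; [B] = 3.18X.
K_c = [B]^2 / ([D]^2 [C]).
Equating to 2.04 L/mol: the physical root is X = 0.548.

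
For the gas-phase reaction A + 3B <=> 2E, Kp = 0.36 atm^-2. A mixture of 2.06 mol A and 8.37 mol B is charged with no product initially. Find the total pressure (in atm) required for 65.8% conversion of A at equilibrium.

Take 2.06 mol A as basis and let X be its fractional conversion, so ξ = 2.06X.
Moles: n_A = 2.06 − 2.06X; n_B = 8.37 − 6.18X; n_E = 4.12X.
n_T = Σnᵢ = 10.4 − 4.12X.
Kp = p_E^2 / (p_A p_B^3) with p_i = (n_i/n_T)·P.
At X = 0.658: the mole-fraction product g(X) = Π y_i^ν_i = 7.798. Since Kp = g(X)·P^{-2}, P = (g/Kp)^(1/2) = (7.798/0.36)^(1/2) = 4.65 atm.

P = 4.65 atm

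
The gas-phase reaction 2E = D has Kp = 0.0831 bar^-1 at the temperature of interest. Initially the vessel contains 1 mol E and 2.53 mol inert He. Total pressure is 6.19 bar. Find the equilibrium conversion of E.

X = 0.194

Let X = conversion of E (basis 1 mol E); extent of reaction ξ = 0.5X.
Species balance: n_E = 1 − X; n_D = 0.5X; n_I = 2.53 (inert).
n_T = Σnᵢ = 3.53 − 0.5X.
With p_i = (n_i/n_T)P, Kp = p_D / (p_E^2).
Equating to 0.0831 bar^-1 and solving on 0 < X < 1: X = 0.194.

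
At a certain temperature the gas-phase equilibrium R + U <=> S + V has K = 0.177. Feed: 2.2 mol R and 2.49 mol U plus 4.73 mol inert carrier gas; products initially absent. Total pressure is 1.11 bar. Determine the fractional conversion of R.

Let X = conversion of R (basis 2.2 mol R); extent of reaction ξ = 2.2X.
Species balance: n_R = 2.2 − 2.2X; n_U = 2.49 − 2.2X; n_S = 2.2X; n_V = 2.2X; n_I = 4.73 (inert).
Since Δν = 0, n_T = 9.42 throughout.
Mole fractions y_i = n_i/n_T; K = p_S p_V / (p_R p_U) with p_i = y_i·P.
Substituting and setting equal to 0.177 gives a polynomial in X; the root in (0,1) is X = 0.315.

X = 0.315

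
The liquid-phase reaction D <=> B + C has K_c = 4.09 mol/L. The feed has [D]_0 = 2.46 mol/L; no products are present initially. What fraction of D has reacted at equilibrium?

X = 0.703

Let X = conversion of D; extent ξ = 2.46·X mol/L.
Concentrations: [D] = 2.46 − 2.46X; [B] = 2.46X; [C] = 2.46X.
K_c = [B] [C] / ([D]).
Solving K_c = 4.09 for X ∈ (0,1): X = 0.703.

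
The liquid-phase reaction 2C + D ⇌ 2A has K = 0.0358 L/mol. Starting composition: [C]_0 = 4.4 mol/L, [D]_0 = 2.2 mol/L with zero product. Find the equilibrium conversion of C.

X = 0.201

Let X = conversion of C; extent ξ = 4.4X/2 mol/L.
Concentrations: [C] = 4.4 − 4.4X; [D] = 2.2 − 2.2X; [A] = 4.4X.
K = [A]^2 / ([C]^2 [D]).
Setting equal to 0.0358 and solving for X on (0,1) gives X = 0.201.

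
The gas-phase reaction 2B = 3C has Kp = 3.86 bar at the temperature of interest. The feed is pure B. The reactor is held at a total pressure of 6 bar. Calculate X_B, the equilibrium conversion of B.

Let X = conversion of B (basis 1 mol B); extent of reaction ξ = 0.5X.
At extent ξ: n_B = 1 − X; n_C = 1.5X.
n_T = Σnᵢ = 1 + 0.5X.
y_i = n_i/n_T, p_i = y_i·P. Kp = p_C^3 / (p_B^2).
Equating to 3.86 bar and solving on 0 < X < 1: X = 0.425.

X = 0.425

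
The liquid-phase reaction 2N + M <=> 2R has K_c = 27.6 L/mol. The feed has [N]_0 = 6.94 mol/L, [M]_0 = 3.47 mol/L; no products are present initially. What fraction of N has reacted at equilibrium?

X = 0.810

Let X = conversion of N; extent ξ = 6.94X/2 mol/L.
Concentrations: [N] = 6.94 − 6.94X; [M] = 3.47 − 3.47X; [R] = 6.94X.
K_c = [R]^2 / ([N]^2 [M]).
Solving K_c = 27.6 for X ∈ (0,1): X = 0.810.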